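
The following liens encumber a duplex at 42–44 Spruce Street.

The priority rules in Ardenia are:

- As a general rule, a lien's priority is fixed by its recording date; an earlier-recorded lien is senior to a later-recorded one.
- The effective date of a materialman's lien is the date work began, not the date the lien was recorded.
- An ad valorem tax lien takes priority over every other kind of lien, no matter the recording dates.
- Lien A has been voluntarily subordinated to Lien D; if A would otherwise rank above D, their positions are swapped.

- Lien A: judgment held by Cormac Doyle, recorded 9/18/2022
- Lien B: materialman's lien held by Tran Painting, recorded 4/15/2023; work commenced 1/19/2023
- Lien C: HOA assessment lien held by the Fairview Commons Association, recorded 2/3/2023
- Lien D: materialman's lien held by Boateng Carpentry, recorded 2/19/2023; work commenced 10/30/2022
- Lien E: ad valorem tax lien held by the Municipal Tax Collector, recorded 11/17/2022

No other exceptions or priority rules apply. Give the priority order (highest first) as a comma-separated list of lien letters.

Effective dates: B is treated as recorded 1/19/2023, the work-commencement date; D's effective date is 10/30/2022, when work began.
E is an ad valorem tax lien and takes priority over every other lien.
Ordering the rest by effective date: A (9/18/2022), D (10/30/2022), B (1/19/2023), C (2/3/2023).
Because A would otherwise rank above D, the subordination swaps them.

E, D, A, B, C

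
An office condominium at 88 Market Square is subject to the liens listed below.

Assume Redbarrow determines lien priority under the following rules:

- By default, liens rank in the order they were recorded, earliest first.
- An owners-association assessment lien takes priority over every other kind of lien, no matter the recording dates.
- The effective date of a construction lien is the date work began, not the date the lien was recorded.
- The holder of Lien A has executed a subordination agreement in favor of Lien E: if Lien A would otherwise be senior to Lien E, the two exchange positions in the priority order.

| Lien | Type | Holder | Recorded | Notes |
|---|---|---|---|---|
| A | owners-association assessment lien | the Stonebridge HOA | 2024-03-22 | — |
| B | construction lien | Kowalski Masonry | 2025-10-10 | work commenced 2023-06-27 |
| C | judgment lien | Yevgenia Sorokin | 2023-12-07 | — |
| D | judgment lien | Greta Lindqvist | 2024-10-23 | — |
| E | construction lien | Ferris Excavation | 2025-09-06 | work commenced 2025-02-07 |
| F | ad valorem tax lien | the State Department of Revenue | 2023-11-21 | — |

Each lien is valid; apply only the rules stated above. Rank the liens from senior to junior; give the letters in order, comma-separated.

E, B, F, C, D, A

Effective dates after the stated exceptions: B's effective date is 2023-06-27, when work began; E relates back to 2025-02-07 (work commenced).
A, as an owners-association assessment lien, has superpriority and ranks first.
The other liens, earliest effective date first: B (2023-06-27), F (2023-11-21), C (2023-12-07), D (2024-10-23), E (2025-02-07).
A would otherwise be senior to E, so under the subordination agreement A and E exchange positions.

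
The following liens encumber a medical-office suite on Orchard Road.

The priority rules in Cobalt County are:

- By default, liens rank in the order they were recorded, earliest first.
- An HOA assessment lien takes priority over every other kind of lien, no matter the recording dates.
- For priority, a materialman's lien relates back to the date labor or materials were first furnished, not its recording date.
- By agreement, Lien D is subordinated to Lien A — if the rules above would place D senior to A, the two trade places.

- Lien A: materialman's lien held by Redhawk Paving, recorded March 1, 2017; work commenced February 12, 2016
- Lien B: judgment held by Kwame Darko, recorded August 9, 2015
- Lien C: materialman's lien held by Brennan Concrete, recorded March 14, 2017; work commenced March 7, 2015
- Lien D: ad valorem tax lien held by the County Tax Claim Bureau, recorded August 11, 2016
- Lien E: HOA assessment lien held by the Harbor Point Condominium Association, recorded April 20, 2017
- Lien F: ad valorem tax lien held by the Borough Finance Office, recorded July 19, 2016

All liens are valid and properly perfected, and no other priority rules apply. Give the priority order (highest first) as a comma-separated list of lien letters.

First, effective dates: A is treated as recorded February 12, 2016, the work-commencement date; C's effective date is March 7, 2015, when work began.
As an HOA assessment lien, E is senior to every other lien.
Remaining liens by effective date: C (March 7, 2015), B (August 9, 2015), A (February 12, 2016), F (July 19, 2016), D (August 11, 2016).
D already ranks below A; the subordination has no effect.

E, C, B, A, F, D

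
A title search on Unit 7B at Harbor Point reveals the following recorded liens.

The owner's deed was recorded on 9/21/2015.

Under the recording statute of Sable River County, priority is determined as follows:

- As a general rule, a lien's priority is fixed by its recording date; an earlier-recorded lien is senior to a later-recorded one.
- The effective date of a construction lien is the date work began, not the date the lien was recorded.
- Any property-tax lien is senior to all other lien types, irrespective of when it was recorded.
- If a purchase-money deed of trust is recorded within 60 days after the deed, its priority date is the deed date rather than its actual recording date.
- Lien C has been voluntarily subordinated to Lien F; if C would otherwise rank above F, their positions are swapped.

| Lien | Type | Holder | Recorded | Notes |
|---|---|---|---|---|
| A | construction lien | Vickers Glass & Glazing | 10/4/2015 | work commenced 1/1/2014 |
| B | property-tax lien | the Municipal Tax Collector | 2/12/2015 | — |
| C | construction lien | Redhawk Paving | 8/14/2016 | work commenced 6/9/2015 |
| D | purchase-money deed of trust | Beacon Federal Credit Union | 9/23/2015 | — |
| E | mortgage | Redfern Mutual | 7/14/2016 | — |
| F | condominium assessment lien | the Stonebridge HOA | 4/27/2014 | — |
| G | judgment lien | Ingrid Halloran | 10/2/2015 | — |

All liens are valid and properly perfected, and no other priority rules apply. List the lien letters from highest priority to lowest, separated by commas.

B, A, F, C, D, G, E

First, effective dates: A relates back to 1/1/2014 (work commenced); C relates back to 6/9/2015 (work commenced); D's effective date is the deed date, 9/21/2015.
B, as a property-tax lien, has superpriority and ranks first.
The other liens, earliest effective date first: A (1/1/2014), F (4/27/2014), C (6/9/2015), D (9/21/2015), G (10/2/2015), E (7/14/2016).
Since C is not senior to F, the subordination leaves the order unchanged.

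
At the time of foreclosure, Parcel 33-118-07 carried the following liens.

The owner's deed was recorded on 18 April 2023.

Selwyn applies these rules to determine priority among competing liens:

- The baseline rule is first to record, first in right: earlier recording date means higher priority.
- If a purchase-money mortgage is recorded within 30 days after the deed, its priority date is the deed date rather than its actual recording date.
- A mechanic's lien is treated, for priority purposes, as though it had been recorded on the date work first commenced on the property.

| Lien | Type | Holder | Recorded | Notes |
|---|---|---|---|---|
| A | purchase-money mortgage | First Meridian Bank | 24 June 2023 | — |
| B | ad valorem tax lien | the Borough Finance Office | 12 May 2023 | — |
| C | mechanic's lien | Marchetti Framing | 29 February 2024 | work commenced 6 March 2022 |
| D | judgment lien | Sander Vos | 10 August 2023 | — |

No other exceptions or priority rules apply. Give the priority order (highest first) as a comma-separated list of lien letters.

Effective dates after the stated exceptions: A missed the 30-day window (67 days after the deed), so its recording date stands; C's effective date is 6 March 2022, when work began.
By effective date, earliest first: C (6 March 2022), B (12 May 2023), A (24 June 2023), D (10 August 2023).

C, B, A, D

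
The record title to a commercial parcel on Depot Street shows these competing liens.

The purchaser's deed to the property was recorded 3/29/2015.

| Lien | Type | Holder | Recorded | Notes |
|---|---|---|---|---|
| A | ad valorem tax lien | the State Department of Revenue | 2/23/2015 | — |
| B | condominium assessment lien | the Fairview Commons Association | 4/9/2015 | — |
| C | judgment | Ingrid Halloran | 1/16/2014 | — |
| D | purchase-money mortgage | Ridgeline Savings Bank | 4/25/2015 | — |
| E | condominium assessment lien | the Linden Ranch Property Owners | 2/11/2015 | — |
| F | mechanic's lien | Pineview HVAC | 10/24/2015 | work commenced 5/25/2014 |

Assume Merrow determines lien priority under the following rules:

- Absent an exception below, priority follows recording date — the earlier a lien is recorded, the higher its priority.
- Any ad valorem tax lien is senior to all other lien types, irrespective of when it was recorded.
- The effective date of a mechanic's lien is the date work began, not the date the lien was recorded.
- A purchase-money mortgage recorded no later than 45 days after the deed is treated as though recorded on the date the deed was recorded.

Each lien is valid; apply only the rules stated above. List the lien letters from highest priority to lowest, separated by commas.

A, C, F, E, D, B

Effective dates after the stated exceptions: D relates back to the deed date 3/29/2015; F is treated as recorded 5/25/2014, the work-commencement date.
A is an ad valorem tax lien, so it outranks all other liens regardless of date.
Among the remaining liens, by effective date: C (1/16/2014), F (5/25/2014), E (2/11/2015), D (3/29/2015), B (4/9/2015).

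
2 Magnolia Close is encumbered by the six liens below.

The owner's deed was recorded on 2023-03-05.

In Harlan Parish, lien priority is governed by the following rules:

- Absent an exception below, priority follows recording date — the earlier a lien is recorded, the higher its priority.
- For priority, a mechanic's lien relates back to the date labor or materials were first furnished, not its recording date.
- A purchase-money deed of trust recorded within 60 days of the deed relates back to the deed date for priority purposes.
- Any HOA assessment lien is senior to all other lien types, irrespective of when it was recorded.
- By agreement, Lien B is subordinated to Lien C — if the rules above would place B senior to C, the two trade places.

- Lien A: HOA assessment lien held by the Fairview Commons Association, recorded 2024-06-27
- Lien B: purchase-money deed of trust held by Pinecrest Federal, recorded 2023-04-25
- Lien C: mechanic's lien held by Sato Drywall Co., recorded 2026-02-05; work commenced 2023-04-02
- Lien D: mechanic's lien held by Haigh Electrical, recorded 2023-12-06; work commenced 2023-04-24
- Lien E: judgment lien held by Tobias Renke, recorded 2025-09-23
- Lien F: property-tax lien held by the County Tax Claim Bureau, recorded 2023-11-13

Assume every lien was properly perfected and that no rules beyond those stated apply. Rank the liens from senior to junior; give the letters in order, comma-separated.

Adjusting effective dates: B was recorded within the 60-day window, so its effective date is the deed date 2023-03-05; C relates back to 2023-04-02 (work commenced); D relates back to 2023-04-24 (work commenced).
As an HOA assessment lien, A is senior to every other lien.
Ordering the rest by effective date: B (2023-03-05), C (2023-04-02), D (2023-04-24), F (2023-11-13), E (2025-09-23).
Because B would otherwise rank above C, the subordination swaps them.

A, C, B, D, F, E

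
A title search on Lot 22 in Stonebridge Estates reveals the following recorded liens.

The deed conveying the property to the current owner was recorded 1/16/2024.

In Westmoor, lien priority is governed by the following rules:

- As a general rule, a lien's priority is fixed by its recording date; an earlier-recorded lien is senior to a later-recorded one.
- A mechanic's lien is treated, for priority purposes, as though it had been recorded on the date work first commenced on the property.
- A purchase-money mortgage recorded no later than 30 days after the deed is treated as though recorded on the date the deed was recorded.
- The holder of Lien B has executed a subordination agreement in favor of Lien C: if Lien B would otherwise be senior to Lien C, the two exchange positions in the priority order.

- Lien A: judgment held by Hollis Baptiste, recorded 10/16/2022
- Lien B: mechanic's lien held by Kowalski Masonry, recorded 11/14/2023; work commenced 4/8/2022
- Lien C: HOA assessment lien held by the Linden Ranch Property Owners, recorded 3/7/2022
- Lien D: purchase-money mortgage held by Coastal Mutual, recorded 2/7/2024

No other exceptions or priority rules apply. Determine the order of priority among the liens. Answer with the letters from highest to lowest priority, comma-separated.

Adjusting effective dates: B's effective date is 4/8/2022, when work began; D's effective date is the deed date, 1/16/2024.
By effective date, earliest first: C (3/7/2022), B (4/8/2022), A (10/16/2022), D (1/16/2024).
B already ranks below C; the subordination has no effect.

C, B, A, D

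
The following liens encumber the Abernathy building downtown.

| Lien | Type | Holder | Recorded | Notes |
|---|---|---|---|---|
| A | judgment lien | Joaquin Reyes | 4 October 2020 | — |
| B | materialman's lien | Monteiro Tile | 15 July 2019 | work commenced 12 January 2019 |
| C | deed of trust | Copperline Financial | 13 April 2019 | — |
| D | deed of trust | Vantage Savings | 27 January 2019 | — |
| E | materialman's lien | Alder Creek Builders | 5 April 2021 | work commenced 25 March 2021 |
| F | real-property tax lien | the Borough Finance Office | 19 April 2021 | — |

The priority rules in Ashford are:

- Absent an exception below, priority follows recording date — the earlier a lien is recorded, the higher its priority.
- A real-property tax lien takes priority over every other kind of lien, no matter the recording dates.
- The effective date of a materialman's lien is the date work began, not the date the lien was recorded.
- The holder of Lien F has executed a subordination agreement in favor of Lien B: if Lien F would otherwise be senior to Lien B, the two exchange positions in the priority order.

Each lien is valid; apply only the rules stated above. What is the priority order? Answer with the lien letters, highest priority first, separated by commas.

B, F, D, C, A, E

Effective dates after the stated exceptions: B relates back to 12 January 2019 (work commenced); E's effective date is 25 March 2021, when work began.
F is a real-property tax lien and takes priority over every other lien.
The other liens, earliest effective date first: B (12 January 2019), D (27 January 2019), C (13 April 2019), A (4 October 2020), E (25 March 2021).
Because F would otherwise rank above B, the subordination swaps them.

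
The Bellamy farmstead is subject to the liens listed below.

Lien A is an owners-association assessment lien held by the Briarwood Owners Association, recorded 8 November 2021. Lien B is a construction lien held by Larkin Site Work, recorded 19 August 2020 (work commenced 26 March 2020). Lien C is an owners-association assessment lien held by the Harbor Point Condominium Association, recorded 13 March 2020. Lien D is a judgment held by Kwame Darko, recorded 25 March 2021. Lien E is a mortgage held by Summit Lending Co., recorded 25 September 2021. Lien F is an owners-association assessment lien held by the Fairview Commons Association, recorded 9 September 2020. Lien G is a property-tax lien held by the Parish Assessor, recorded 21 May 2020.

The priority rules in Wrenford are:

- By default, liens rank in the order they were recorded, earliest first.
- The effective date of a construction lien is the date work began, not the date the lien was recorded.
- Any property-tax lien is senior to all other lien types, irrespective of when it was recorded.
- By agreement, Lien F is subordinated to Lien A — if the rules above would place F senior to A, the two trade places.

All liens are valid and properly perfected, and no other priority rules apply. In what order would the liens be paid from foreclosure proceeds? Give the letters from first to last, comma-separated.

Effective dates after the stated exceptions: B's effective date is 26 March 2020, when work began.
As a property-tax lien, G is senior to every other lien.
Ordering the rest by effective date: C (13 March 2020), B (26 March 2020), F (9 September 2020), D (25 March 2021), E (25 September 2021), A (8 November 2021).
The subordination applies — F was senior to A — so F and A swap.

G, C, B, A, D, E, F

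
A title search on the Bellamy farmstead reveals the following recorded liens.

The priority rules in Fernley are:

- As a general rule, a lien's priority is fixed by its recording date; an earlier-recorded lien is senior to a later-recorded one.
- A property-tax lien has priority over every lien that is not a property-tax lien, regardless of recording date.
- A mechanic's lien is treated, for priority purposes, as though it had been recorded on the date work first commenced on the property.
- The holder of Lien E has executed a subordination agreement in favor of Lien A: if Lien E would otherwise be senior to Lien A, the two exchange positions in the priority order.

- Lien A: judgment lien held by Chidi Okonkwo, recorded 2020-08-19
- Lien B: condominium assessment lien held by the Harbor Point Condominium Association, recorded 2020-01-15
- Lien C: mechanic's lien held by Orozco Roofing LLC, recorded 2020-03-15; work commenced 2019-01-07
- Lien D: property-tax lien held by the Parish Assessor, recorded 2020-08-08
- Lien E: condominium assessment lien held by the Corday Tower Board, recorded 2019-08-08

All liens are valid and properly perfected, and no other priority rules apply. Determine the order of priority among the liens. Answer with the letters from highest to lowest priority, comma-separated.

D, C, A, B, E

First, effective dates: C relates back to 2019-01-07 (work commenced).
D is a property-tax lien, so it outranks all other liens regardless of date.
Ordering the rest by effective date: C (2019-01-07), E (2019-08-08), B (2020-01-15), A (2020-08-19).
E would otherwise be senior to A, so under the subordination agreement E and A exchange positions.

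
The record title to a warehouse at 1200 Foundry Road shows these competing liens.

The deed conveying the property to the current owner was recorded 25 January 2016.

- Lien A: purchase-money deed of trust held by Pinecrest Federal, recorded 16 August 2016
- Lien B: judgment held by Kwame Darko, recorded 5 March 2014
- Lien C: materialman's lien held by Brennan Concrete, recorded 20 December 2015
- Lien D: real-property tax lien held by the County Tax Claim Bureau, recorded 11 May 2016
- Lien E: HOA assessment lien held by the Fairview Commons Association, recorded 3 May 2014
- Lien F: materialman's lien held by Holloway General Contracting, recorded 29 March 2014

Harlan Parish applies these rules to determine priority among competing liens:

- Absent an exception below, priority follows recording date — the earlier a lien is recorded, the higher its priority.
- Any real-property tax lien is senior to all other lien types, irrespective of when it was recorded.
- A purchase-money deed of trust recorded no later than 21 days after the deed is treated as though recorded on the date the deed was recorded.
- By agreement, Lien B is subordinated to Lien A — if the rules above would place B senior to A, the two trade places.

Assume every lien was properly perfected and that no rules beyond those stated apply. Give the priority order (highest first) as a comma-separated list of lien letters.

Effective dates after the stated exceptions: A was recorded 204 days after the deed — beyond 21 days — so no relation-back applies.
As a real-property tax lien, D is senior to every other lien.
Ordering the rest by effective date: B (5 March 2014), F (29 March 2014), E (3 May 2014), C (20 December 2015), A (16 August 2016).
B would otherwise be senior to A, so under the subordination agreement B and A exchange positions.

D, A, F, E, C, B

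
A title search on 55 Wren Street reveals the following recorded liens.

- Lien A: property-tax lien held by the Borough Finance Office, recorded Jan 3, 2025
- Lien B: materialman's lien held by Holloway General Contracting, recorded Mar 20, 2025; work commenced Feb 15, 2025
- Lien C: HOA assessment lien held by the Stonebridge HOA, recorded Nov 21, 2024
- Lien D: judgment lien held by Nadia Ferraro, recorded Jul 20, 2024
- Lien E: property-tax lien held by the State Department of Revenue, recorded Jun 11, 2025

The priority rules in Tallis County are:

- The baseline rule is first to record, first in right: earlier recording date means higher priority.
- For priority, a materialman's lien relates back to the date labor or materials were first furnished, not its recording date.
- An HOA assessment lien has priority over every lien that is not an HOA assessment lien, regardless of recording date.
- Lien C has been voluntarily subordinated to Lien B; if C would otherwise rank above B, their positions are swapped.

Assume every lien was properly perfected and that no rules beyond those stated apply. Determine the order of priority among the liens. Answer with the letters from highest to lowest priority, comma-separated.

First, effective dates: B's effective date is Feb 15, 2025, when work began.
As an HOA assessment lien, C is senior to every other lien.
The other liens, earliest effective date first: D (Jul 20, 2024), A (Jan 3, 2025), B (Feb 15, 2025), E (Jun 11, 2025).
The subordination applies — C was senior to B — so C and B swap.

B, D, A, C, E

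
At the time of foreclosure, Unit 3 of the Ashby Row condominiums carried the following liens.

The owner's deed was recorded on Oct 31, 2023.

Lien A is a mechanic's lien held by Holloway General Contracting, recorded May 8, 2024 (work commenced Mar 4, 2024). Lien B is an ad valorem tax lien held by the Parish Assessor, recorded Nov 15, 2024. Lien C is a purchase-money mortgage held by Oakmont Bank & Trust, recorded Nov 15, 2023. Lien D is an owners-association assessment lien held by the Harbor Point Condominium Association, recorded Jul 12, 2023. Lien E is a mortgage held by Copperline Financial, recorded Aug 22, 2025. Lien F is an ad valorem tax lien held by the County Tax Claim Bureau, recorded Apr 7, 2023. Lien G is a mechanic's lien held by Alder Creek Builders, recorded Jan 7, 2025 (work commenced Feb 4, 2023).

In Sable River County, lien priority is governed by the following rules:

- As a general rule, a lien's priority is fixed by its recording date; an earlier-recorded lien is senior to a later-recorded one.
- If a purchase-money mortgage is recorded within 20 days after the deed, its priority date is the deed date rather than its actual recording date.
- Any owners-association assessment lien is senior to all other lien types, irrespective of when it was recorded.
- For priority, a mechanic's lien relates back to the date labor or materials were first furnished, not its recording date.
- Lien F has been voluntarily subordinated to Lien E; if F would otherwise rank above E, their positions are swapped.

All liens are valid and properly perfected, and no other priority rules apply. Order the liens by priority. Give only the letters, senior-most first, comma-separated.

Effective dates: A relates back to Mar 4, 2024 (work commenced); C relates back to the deed date Oct 31, 2023; G is treated as recorded Feb 4, 2023, the work-commencement date.
D is an owners-association assessment lien, so it outranks all other liens regardless of date.
Among the remaining liens, by effective date: G (Feb 4, 2023), F (Apr 7, 2023), C (Oct 31, 2023), A (Mar 4, 2024), B (Nov 15, 2024), E (Aug 22, 2025).
The subordination applies — F was senior to E — so F and E swap.

D, G, E, C, A, B, F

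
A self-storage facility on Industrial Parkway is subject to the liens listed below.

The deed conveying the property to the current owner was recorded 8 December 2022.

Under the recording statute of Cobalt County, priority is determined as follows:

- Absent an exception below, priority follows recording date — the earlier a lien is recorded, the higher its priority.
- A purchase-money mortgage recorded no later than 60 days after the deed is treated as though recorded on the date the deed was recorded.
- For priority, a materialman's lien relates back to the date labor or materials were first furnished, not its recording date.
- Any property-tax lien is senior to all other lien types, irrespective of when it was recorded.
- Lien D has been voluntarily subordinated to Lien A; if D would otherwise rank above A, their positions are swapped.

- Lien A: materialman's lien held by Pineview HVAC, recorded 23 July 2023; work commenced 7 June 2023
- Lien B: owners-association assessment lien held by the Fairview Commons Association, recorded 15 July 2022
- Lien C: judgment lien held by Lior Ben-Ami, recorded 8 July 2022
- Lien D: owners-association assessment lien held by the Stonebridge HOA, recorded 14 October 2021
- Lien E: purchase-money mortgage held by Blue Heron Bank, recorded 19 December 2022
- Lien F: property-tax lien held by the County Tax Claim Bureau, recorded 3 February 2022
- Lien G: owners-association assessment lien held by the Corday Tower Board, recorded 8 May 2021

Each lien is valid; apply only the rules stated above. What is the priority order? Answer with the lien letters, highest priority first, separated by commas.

Adjusting effective dates: A relates back to 7 June 2023 (work commenced); E's effective date is the deed date, 8 December 2022.
F is a property-tax lien and takes priority over every other lien.
Remaining liens by effective date: G (8 May 2021), D (14 October 2021), C (8 July 2022), B (15 July 2022), E (8 December 2022), A (7 June 2023).
D would otherwise be senior to A, so under the subordination agreement D and A exchange positions.

F, G, A, C, B, E, D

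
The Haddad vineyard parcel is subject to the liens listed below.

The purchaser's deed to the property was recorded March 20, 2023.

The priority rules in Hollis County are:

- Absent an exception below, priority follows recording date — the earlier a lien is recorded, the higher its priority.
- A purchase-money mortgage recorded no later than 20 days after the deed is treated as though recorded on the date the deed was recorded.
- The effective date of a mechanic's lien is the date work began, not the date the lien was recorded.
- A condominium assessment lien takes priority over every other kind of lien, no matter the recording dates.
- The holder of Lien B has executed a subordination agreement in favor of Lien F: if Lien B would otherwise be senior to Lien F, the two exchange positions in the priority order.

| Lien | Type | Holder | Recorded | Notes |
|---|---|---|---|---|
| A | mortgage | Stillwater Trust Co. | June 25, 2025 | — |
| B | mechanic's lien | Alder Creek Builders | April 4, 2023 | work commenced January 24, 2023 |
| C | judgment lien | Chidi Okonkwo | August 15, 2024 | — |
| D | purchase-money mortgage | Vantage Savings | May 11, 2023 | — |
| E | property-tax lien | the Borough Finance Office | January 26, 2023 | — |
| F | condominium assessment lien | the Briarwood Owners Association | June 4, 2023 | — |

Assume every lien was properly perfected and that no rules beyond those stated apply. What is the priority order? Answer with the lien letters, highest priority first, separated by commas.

Effective dates after the stated exceptions: B's effective date is January 24, 2023, when work began; D was recorded 52 days after the deed — beyond 20 days — so no relation-back applies.
As a condominium assessment lien, F is senior to every other lien.
Ordering the rest by effective date: B (January 24, 2023), E (January 26, 2023), D (May 11, 2023), C (August 15, 2024), A (June 25, 2025).
B is already junior to F, so the subordination agreement changes nothing.

F, B, E, D, C, A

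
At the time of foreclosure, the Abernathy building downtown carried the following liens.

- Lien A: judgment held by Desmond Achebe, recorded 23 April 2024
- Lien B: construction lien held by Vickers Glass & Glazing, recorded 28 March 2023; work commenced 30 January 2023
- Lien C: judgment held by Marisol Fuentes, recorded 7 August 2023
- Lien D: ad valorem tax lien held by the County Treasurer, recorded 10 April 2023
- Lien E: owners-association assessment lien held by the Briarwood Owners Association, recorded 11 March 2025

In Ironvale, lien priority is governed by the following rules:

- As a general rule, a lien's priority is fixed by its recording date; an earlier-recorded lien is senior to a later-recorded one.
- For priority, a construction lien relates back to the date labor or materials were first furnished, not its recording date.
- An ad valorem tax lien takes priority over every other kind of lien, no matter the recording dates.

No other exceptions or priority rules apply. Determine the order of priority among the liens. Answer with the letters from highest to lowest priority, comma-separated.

Effective dates: B's effective date is 30 January 2023, when work began.
As an ad valorem tax lien, D is senior to every other lien.
Ordering the rest by effective date: B (30 January 2023), C (7 August 2023), A (23 April 2024), E (11 March 2025).

D, B, C, A, E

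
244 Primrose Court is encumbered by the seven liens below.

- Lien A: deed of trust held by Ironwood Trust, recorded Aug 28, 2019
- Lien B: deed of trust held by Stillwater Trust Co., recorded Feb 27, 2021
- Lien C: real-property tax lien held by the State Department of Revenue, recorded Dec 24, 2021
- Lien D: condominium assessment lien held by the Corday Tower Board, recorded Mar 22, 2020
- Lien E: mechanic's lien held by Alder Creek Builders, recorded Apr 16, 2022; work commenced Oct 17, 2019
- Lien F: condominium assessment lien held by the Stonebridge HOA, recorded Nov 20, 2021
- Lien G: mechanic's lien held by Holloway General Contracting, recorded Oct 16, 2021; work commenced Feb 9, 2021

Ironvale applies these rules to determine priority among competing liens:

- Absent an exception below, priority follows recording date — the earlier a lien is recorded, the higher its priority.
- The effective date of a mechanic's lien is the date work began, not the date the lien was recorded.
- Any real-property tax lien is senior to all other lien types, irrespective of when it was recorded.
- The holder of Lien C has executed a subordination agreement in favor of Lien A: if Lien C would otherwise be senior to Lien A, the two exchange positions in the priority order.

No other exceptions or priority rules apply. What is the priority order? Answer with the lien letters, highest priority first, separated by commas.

First, effective dates: E's effective date is Oct 17, 2019, when work began; G is treated as recorded Feb 9, 2021, the work-commencement date.
As a real-property tax lien, C is senior to every other lien.
Remaining liens by effective date: A (Aug 28, 2019), E (Oct 17, 2019), D (Mar 22, 2020), G (Feb 9, 2021), B (Feb 27, 2021), F (Nov 20, 2021).
C would otherwise be senior to A, so under the subordination agreement C and A exchange positions.

A, C, E, D, G, B, F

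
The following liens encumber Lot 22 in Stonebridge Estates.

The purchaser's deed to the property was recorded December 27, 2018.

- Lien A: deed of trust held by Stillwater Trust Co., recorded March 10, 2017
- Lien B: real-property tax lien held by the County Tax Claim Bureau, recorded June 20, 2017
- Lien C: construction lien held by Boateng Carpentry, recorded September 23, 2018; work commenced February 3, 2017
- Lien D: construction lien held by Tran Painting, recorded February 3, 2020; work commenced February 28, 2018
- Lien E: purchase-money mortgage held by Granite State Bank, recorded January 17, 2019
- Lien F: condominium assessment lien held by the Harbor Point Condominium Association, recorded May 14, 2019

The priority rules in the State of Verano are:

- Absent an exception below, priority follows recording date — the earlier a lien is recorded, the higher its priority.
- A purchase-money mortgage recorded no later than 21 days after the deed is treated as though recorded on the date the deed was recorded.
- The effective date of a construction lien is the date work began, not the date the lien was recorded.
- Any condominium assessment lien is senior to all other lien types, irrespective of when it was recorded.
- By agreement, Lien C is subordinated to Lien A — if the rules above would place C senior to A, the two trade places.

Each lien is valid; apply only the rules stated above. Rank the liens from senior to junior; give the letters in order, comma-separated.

Adjusting effective dates: C's effective date is February 3, 2017, when work began; D is treated as recorded February 28, 2018, the work-commencement date; E was recorded within the 21-day window, so its effective date is the deed date December 27, 2018.
F is a condominium assessment lien, so it outranks all other liens regardless of date.
Ordering the rest by effective date: C (February 3, 2017), A (March 10, 2017), B (June 20, 2017), D (February 28, 2018), E (December 27, 2018).
The subordination applies — C was senior to A — so C and A swap.

F, A, C, B, D, E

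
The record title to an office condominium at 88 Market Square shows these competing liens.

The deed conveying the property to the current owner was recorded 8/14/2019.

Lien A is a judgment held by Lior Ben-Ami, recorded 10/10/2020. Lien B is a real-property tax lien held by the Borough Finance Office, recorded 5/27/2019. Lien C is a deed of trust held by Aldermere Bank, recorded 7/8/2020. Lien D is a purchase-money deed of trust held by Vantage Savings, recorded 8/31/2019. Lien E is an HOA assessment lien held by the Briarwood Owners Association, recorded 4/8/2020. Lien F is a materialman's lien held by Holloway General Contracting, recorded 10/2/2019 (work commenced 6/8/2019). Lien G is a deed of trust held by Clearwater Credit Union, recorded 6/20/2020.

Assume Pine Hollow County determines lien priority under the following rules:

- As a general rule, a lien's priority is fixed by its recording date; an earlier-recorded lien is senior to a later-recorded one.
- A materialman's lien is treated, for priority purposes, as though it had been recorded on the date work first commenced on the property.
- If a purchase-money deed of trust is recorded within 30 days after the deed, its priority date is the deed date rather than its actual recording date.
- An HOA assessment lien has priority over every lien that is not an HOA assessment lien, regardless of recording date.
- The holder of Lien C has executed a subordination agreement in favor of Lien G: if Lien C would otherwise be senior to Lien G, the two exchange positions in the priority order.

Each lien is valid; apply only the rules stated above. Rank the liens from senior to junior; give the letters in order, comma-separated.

First, effective dates: D relates back to the deed date 8/14/2019; F is treated as recorded 6/8/2019, the work-commencement date.
E is an HOA assessment lien and takes priority over every other lien.
The other liens, earliest effective date first: B (5/27/2019), F (6/8/2019), D (8/14/2019), G (6/20/2020), C (7/8/2020), A (10/10/2020).
Since C is not senior to G, the subordination leaves the order unchanged.

E, B, F, D, G, C, A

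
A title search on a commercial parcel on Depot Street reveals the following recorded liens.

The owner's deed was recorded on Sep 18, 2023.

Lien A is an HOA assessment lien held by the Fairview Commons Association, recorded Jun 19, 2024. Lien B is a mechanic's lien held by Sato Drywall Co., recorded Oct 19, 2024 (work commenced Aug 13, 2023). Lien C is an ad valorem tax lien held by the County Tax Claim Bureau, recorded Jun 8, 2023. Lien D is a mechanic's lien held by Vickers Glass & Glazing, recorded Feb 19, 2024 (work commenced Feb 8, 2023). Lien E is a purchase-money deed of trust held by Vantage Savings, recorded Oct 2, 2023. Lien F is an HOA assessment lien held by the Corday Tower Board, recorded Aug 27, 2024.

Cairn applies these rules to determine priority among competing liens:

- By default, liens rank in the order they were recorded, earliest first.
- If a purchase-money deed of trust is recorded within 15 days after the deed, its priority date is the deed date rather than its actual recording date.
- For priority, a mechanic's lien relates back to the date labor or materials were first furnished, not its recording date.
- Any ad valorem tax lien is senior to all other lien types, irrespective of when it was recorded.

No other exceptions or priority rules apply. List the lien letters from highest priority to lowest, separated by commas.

Effective dates: B is treated as recorded Aug 13, 2023, the work-commencement date; D relates back to Feb 8, 2023 (work commenced); E was recorded within the 15-day window, so its effective date is the deed date Sep 18, 2023.
C, as an ad valorem tax lien, has superpriority and ranks first.
Among the remaining liens, by effective date: D (Feb 8, 2023), B (Aug 13, 2023), E (Sep 18, 2023), A (Jun 19, 2024), F (Aug 27, 2024).

C, D, B, E, A, F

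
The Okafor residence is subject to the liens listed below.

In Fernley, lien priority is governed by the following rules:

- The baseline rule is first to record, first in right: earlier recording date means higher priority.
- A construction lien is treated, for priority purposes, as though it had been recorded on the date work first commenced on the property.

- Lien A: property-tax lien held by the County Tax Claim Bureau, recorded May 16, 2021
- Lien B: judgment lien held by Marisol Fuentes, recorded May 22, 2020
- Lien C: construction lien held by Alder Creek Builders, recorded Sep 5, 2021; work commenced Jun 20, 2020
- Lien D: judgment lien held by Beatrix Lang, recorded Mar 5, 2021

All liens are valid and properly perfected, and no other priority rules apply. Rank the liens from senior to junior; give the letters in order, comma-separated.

Effective dates after the stated exceptions: C relates back to Jun 20, 2020 (work commenced).
Ordering by effective date: B (May 22, 2020), C (Jun 20, 2020), D (Mar 5, 2021), A (May 16, 2021).

B, C, D, A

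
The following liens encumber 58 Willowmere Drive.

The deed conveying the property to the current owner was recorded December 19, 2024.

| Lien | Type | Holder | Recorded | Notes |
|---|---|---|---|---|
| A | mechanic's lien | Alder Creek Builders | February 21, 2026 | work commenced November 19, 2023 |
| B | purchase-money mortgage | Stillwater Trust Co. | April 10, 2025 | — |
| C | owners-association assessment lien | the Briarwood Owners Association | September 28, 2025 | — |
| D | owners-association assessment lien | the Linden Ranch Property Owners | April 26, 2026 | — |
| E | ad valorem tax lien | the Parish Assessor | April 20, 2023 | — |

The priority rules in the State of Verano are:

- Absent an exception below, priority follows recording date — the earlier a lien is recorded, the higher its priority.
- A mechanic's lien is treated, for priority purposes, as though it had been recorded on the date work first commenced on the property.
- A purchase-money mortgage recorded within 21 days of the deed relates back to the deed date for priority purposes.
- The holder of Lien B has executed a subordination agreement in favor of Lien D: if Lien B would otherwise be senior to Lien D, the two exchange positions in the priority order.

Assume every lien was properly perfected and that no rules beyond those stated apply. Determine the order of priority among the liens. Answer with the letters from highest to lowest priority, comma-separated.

First, effective dates: A is treated as recorded November 19, 2023, the work-commencement date; B was recorded 112 days after the deed, outside the 21-day window, so it keeps its recording date.
By effective date, earliest first: E (April 20, 2023), A (November 19, 2023), B (April 10, 2025), C (September 28, 2025), D (April 26, 2026).
The subordination applies — B was senior to D — so B and D swap.

E, A, D, C, B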